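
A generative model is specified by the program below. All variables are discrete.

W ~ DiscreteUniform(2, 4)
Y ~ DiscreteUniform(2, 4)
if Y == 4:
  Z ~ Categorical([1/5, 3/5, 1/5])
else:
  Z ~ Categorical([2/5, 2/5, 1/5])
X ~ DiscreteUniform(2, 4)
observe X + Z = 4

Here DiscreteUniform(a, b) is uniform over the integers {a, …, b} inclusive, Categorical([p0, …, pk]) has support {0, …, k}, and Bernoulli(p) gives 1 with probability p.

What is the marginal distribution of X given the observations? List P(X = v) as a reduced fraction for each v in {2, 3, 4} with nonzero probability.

Enumerate traces; 27 have nonzero weight after conditioning:
  (W=2, Y=2, Z=0, X=4) weight 2/135
  (W=2, Y=2, Z=1, X=3) weight 2/135
  (W=2, Y=2, Z=2, X=2) weight 1/135
  (W=2, Y=3, Z=0, X=4) weight 2/135
  (W=2, Y=3, Z=1, X=3) weight 2/135
  (W=2, Y=3, Z=2, X=2) weight 1/135
  (W=2, Y=4, Z=0, X=4) weight 1/135
  (W=2, Y=4, Z=1, X=3) weight 1/45
  … 19 more
Group by X:
  weight(X=2) = 1/15
  weight(X=3) = 7/45
  weight(X=4) = 1/9
Total weight = 1/15 + 7/45 + 1/9 = 1/3
P(X=2 | obs) = 1/15 / 1/3 = 1/5
P(X=3 | obs) = 7/45 / 1/3 = 7/15
P(X=4 | obs) = 1/9 / 1/3 = 1/3

P(X=2) = 1/5, P(X=3) = 7/15, P(X=4) = 1/3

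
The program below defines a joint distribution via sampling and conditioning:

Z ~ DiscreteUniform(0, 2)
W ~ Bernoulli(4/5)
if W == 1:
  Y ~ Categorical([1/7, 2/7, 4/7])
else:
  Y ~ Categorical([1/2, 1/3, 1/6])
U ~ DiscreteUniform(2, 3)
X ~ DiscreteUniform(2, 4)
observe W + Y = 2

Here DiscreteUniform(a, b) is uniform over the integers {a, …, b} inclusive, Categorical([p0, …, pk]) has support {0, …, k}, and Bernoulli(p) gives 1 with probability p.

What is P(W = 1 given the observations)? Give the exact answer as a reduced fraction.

Enumerate traces; 36 have nonzero weight after conditioning:
  (Z=0, W=0, Y=2, U=2, X=2) weight 1/540
  (Z=0, W=0, Y=2, U=2, X=3) weight 1/540
  (Z=0, W=0, Y=2, U=2, X=4) weight 1/540
  (Z=0, W=0, Y=2, U=3, X=2) weight 1/540
  (Z=0, W=0, Y=2, U=3, X=3) weight 1/540
  (Z=0, W=0, Y=2, U=3, X=4) weight 1/540
  (Z=0, W=1, Y=1, U=2, X=2) weight 4/315
  (Z=0, W=1, Y=1, U=2, X=3) weight 4/315
  … 28 more
Group by W:
  weight(W=0) = 1/30
  weight(W=1) = 8/35
Total weight = 1/30 + 8/35 = 11/42
P(W=0 | obs) = 1/30 / 11/42 = 7/55
P(W=1 | obs) = 8/35 / 11/42 = 48/55

P(W = 1 | obs) = 48/55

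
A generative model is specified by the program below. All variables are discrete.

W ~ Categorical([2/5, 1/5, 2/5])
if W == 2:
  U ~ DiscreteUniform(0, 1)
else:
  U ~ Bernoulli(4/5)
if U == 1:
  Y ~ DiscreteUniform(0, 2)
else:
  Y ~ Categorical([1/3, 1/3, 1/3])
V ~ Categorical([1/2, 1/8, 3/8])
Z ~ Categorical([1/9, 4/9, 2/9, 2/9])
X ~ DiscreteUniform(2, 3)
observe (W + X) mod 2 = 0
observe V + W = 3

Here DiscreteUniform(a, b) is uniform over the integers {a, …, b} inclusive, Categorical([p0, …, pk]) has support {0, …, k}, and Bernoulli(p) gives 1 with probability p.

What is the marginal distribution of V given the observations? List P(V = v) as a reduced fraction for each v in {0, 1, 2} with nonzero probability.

Enumerate traces; 48 have nonzero weight after conditioning:
  (W=1, U=0, Y=0, V=2, Z=0, X=3) weight 1/3600
  (W=1, U=0, Y=0, V=2, Z=1, X=3) weight 1/900
  (W=1, U=0, Y=0, V=2, Z=2, X=3) weight 1/1800
  (W=1, U=0, Y=0, V=2, Z=3, X=3) weight 1/1800
  (W=1, U=0, Y=1, V=2, Z=0, X=3) weight 1/3600
  (W=1, U=0, Y=1, V=2, Z=1, X=3) weight 1/900
  (W=1, U=0, Y=1, V=2, Z=2, X=3) weight 1/1800
  (W=1, U=0, Y=1, V=2, Z=3, X=3) weight 1/1800
  (W=2, U=0, Y=0, V=1, Z=0, X=2) weight 1/2160
  … 39 more
Group by V:
  weight(V=1) = 1/40
  weight(V=2) = 3/80
Total weight = 1/40 + 3/80 = 1/16
P(V=1 | obs) = 1/40 / 1/16 = 2/5
P(V=2 | obs) = 3/80 / 1/16 = 3/5

P(V=1) = 2/5, P(V=2) = 3/5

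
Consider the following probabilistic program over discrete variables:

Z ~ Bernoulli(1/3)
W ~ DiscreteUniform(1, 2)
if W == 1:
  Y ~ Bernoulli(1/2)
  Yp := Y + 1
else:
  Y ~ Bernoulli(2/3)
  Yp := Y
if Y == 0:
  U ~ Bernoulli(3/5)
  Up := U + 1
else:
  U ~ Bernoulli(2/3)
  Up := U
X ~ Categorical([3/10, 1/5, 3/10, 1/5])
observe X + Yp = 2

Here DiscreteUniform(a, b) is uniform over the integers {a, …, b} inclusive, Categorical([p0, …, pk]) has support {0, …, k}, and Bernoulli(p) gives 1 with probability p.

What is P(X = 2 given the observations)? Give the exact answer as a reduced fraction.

P(X = 2 | obs) = 6/29

Enumerate traces; 16 have nonzero weight after conditioning:
  (Z=0, W=1, Y=0, U=0, X=1) weight 1/75
  (Z=0, W=1, Y=0, U=1, X=1) weight 1/50
  (Z=0, W=1, Y=1, U=0, X=0) weight 1/60
  (Z=0, W=1, Y=1, U=1, X=0) weight 1/30
  (Z=0, W=2, Y=0, U=0, X=2) weight 1/75
  (Z=0, W=2, Y=0, U=1, X=2) weight 1/50
  (Z=0, W=2, Y=1, U=0, X=1) weight 2/135
  (Z=0, W=2, Y=1, U=1, X=1) weight 4/135
  … 8 more
Group by X:
  weight(X=0) = 3/40
  weight(X=1) = 7/60
  weight(X=2) = 1/20
Total weight = 3/40 + 7/60 + 1/20 = 29/120
P(X=0 | obs) = 3/40 / 29/120 = 9/29
P(X=1 | obs) = 7/60 / 29/120 = 14/29
P(X=2 | obs) = 1/20 / 29/120 = 6/29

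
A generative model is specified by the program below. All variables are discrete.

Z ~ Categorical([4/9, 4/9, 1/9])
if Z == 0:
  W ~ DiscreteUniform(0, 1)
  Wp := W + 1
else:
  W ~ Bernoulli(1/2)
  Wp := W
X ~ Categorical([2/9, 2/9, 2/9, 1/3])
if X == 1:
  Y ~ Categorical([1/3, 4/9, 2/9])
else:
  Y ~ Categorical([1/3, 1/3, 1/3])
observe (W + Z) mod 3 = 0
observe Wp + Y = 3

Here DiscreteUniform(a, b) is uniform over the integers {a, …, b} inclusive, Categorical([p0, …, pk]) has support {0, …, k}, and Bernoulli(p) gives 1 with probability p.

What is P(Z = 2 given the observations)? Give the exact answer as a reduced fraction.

Enumerate traces; 8 have nonzero weight after conditioning:
  (Z=0, W=0, X=0, Y=2) weight 4/243
  (Z=0, W=0, X=1, Y=2) weight 8/729
  (Z=0, W=0, X=2, Y=2) weight 4/243
  (Z=0, W=0, X=3, Y=2) weight 2/81
  (Z=2, W=1, X=0, Y=2) weight 1/243
  (Z=2, W=1, X=1, Y=2) weight 2/729
  (Z=2, W=1, X=2, Y=2) weight 1/243
  (Z=2, W=1, X=3, Y=2) weight 1/162
Group by Z:
  weight(Z=0) = 50/729
  weight(Z=2) = 25/1458
Total weight = 50/729 + 25/1458 = 125/1458
P(Z=0 | obs) = 50/729 / 125/1458 = 4/5
P(Z=2 | obs) = 25/1458 / 125/1458 = 1/5

P(Z = 2 | obs) = 1/5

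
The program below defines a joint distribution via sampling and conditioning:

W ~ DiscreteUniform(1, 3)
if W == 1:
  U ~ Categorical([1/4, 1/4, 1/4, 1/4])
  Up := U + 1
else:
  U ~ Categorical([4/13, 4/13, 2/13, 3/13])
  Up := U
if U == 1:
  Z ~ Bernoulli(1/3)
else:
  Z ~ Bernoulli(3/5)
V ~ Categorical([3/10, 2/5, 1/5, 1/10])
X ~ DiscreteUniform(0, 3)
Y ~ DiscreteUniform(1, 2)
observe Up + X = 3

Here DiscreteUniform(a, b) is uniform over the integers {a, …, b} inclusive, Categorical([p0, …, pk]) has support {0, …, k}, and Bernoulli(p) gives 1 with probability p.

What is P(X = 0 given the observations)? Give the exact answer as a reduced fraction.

P(X = 0 | obs) = 37/143

Enumerate traces; 176 have nonzero weight after conditioning:
  (W=1, U=0, Z=0, V=0, X=2, Y=1) weight 1/800
  (W=1, U=0, Z=0, V=0, X=2, Y=2) weight 1/800
  (W=1, U=0, Z=0, V=1, X=2, Y=1) weight 1/600
  (W=1, U=0, Z=0, V=1, X=2, Y=2) weight 1/600
  (W=1, U=0, Z=0, V=2, X=2, Y=1) weight 1/1200
  (W=1, U=0, Z=0, V=2, X=2, Y=2) weight 1/1200
  (W=1, U=0, Z=0, V=3, X=2, Y=1) weight 1/2400
  (W=1, U=0, Z=0, V=3, X=2, Y=2) weight 1/2400
  (W=1, U=1, Z=0, V=0, X=1, Y=1) weight 1/480
  (W=1, U=2, Z=0, V=0, X=0, Y=1) weight 1/800
  … 166 more
Group by X:
  weight(X=0) = 37/624
  weight(X=1) = 29/624
  weight(X=2) = 15/208
  weight(X=3) = 2/39
Total weight = 37/624 + 29/624 + 15/208 + 2/39 = 11/48
P(X=0 | obs) = 37/624 / 11/48 = 37/143
P(X=1 | obs) = 29/624 / 11/48 = 29/143
P(X=2 | obs) = 15/208 / 11/48 = 45/143
P(X=3 | obs) = 2/39 / 11/48 = 32/143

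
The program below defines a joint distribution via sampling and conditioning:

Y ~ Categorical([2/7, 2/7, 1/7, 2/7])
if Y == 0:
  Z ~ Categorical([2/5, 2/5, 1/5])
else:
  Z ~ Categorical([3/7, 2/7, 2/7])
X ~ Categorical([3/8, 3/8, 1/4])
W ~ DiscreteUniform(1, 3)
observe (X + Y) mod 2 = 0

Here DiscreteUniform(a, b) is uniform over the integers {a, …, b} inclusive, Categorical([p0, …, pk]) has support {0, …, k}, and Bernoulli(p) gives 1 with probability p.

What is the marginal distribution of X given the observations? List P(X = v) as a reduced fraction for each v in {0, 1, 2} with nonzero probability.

P(X=0) = 1/3, P(X=1) = 4/9, P(X=2) = 2/9

Enumerate traces; 54 have nonzero weight after conditioning:
  (Y=0, Z=0, X=0, W=1) weight 1/70
  (Y=0, Z=0, X=0, W=2) weight 1/70
  (Y=0, Z=0, X=0, W=3) weight 1/70
  (Y=0, Z=0, X=2, W=1) weight 1/105
  (Y=0, Z=0, X=2, W=2) weight 1/105
  (Y=0, Z=0, X=2, W=3) weight 1/105
  (Y=0, Z=1, X=0, W=1) weight 1/70
  (Y=0, Z=1, X=0, W=2) weight 1/70
  (Y=1, Z=0, X=1, W=1) weight 3/196
  … 45 more
Group by X:
  weight(X=0) = 9/56
  weight(X=1) = 3/14
  weight(X=2) = 3/28
Total weight = 9/56 + 3/14 + 3/28 = 27/56
P(X=0 | obs) = 9/56 / 27/56 = 1/3
P(X=1 | obs) = 3/14 / 27/56 = 4/9
P(X=2 | obs) = 3/28 / 27/56 = 2/9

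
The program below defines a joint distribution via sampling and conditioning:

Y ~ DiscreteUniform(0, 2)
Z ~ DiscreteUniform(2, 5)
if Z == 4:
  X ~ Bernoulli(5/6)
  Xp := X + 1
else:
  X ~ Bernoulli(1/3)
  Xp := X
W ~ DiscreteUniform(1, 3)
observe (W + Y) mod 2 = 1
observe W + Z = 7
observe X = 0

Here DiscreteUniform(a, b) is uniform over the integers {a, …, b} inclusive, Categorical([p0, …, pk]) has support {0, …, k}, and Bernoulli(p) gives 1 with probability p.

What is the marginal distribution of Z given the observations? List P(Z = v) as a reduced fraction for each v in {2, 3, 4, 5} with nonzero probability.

P(Z=4) = 1/3, P(Z=5) = 2/3

Enumerate traces; 3 have nonzero weight after conditioning:
  (Y=0, Z=4, X=0, W=3) weight 1/216
  (Y=1, Z=5, X=0, W=2) weight 1/54
  (Y=2, Z=4, X=0, W=3) weight 1/216
Group by Z:
  weight(Z=4) = 1/108
  weight(Z=5) = 1/54
Total weight = 1/108 + 1/54 = 1/36
P(Z=4 | obs) = 1/108 / 1/36 = 1/3
P(Z=5 | obs) = 1/54 / 1/36 = 2/3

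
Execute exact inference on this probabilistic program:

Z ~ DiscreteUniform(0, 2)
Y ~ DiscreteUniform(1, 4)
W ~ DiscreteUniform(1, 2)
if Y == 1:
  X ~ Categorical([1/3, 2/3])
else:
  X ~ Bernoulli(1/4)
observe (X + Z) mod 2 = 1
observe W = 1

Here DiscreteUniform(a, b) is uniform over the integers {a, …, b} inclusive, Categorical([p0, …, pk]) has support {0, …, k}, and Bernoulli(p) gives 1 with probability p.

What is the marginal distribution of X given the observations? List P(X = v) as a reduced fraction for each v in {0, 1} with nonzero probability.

P(X=0) = 31/65, P(X=1) = 34/65

Enumerate traces; 12 have nonzero weight after conditioning:
  (Z=0, Y=1, W=1, X=1) weight 1/36
  (Z=0, Y=2, W=1, X=1) weight 1/96
  (Z=0, Y=3, W=1, X=1) weight 1/96
  (Z=0, Y=4, W=1, X=1) weight 1/96
  (Z=1, Y=1, W=1, X=0) weight 1/72
  (Z=1, Y=2, W=1, X=0) weight 1/32
  (Z=1, Y=3, W=1, X=0) weight 1/32
  (Z=1, Y=4, W=1, X=0) weight 1/32
  … 4 more
Group by X:
  weight(X=0) = 31/288
  weight(X=1) = 17/144
Total weight = 31/288 + 17/144 = 65/288
P(X=0 | obs) = 31/288 / 65/288 = 31/65
P(X=1 | obs) = 17/144 / 65/288 = 34/65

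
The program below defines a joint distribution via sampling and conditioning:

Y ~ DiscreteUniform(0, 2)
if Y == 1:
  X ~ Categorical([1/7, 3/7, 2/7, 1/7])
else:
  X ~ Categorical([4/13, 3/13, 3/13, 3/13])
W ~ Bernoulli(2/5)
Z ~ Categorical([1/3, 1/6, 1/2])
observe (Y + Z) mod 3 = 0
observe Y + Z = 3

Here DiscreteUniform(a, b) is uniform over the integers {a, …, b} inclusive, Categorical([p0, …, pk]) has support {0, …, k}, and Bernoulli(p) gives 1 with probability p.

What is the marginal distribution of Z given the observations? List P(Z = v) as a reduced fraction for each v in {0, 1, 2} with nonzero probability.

P(Z=1) = 1/4, P(Z=2) = 3/4

Enumerate traces; 16 have nonzero weight after conditioning:
  (Y=1, X=0, W=0, Z=2) weight 1/70
  (Y=1, X=0, W=1, Z=2) weight 1/105
  (Y=1, X=1, W=0, Z=2) weight 3/70
  (Y=1, X=1, W=1, Z=2) weight 1/35
  (Y=1, X=2, W=0, Z=2) weight 1/35
  (Y=1, X=2, W=1, Z=2) weight 2/105
  (Y=1, X=3, W=0, Z=2) weight 1/70
  (Y=1, X=3, W=1, Z=2) weight 1/105
  (Y=2, X=0, W=0, Z=1) weight 2/195
  … 7 more
Group by Z:
  weight(Z=1) = 1/18
  weight(Z=2) = 1/6
Total weight = 1/18 + 1/6 = 2/9
P(Z=1 | obs) = 1/18 / 2/9 = 1/4
P(Z=2 | obs) = 1/6 / 2/9 = 3/4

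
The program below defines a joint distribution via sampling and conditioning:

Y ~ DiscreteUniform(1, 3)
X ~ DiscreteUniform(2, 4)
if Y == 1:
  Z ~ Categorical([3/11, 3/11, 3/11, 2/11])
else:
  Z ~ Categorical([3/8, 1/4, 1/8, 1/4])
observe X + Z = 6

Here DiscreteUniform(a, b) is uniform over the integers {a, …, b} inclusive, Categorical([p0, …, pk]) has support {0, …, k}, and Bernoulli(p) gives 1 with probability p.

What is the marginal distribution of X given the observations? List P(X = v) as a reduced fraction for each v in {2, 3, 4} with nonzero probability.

P(X=3) = 30/53, P(X=4) = 23/53

Enumerate traces; 6 have nonzero weight after conditioning:
  (Y=1, X=3, Z=3) weight 2/99
  (Y=1, X=4, Z=2) weight 1/33
  (Y=2, X=3, Z=3) weight 1/36
  (Y=2, X=4, Z=2) weight 1/72
  (Y=3, X=3, Z=3) weight 1/36
  (Y=3, X=4, Z=2) weight 1/72
Group by X:
  weight(X=3) = 5/66
  weight(X=4) = 23/396
Total weight = 5/66 + 23/396 = 53/396
P(X=3 | obs) = 5/66 / 53/396 = 30/53
P(X=4 | obs) = 23/396 / 53/396 = 23/53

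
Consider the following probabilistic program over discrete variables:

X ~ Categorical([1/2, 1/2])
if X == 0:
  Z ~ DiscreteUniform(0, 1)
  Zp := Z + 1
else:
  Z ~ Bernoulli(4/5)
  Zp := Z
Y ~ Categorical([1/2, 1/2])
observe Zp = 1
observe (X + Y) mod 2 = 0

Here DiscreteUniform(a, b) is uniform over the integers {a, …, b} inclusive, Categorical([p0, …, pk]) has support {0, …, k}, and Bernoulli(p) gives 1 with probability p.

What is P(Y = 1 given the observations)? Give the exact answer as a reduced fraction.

P(Y = 1 | obs) = 8/13

Enumerate traces; 2 have nonzero weight after conditioning:
  (X=0, Z=0, Y=0) weight 1/8
  (X=1, Z=1, Y=1) weight 1/5
Group by Y:
  weight(Y=0) = 1/8
  weight(Y=1) = 1/5
Total weight = 1/8 + 1/5 = 13/40
P(Y=0 | obs) = 1/8 / 13/40 = 5/13
P(Y=1 | obs) = 1/5 / 13/40 = 8/13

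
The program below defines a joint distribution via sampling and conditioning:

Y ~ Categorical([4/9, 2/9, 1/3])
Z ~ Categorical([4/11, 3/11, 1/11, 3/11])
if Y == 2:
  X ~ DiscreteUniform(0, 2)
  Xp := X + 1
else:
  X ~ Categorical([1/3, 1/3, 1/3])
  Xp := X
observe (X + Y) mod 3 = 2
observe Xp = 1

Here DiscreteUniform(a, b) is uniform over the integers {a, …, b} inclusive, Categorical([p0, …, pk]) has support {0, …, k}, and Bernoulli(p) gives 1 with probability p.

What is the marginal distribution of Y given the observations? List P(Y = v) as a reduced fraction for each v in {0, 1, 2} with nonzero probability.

Enumerate traces; 8 have nonzero weight after conditioning:
  (Y=1, Z=0, X=1) weight 8/297
  (Y=1, Z=1, X=1) weight 2/99
  (Y=1, Z=2, X=1) weight 2/297
  (Y=1, Z=3, X=1) weight 2/99
  (Y=2, Z=0, X=0) weight 4/99
  (Y=2, Z=1, X=0) weight 1/33
  (Y=2, Z=2, X=0) weight 1/99
  (Y=2, Z=3, X=0) weight 1/33
Group by Y:
  weight(Y=1) = 2/27
  weight(Y=2) = 1/9
Total weight = 2/27 + 1/9 = 5/27
P(Y=1 | obs) = 2/27 / 5/27 = 2/5
P(Y=2 | obs) = 1/9 / 5/27 = 3/5

P(Y=1) = 2/5, P(Y=2) = 3/5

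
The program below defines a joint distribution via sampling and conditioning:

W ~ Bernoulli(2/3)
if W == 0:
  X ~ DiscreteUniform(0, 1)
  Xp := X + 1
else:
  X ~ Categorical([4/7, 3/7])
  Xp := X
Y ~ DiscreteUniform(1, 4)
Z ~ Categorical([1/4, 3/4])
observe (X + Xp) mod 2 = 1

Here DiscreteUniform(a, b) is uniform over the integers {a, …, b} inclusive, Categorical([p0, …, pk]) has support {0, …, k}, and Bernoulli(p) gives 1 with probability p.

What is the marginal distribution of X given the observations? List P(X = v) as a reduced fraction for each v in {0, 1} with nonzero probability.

Enumerate traces; 16 have nonzero weight after conditioning:
  (W=0, X=0, Y=1, Z=0) weight 1/96
  (W=0, X=0, Y=1, Z=1) weight 1/32
  (W=0, X=0, Y=2, Z=0) weight 1/96
  (W=0, X=0, Y=2, Z=1) weight 1/32
  (W=0, X=0, Y=3, Z=0) weight 1/96
  (W=0, X=0, Y=3, Z=1) weight 1/32
  (W=0, X=0, Y=4, Z=0) weight 1/96
  (W=0, X=0, Y=4, Z=1) weight 1/32
  (W=0, X=1, Y=1, Z=0) weight 1/96
  … 7 more
Group by X:
  weight(X=0) = 1/6
  weight(X=1) = 1/6
Total weight = 1/6 + 1/6 = 1/3
P(X=0 | obs) = 1/6 / 1/3 = 1/2
P(X=1 | obs) = 1/6 / 1/3 = 1/2

P(X=0) = 1/2, P(X=1) = 1/2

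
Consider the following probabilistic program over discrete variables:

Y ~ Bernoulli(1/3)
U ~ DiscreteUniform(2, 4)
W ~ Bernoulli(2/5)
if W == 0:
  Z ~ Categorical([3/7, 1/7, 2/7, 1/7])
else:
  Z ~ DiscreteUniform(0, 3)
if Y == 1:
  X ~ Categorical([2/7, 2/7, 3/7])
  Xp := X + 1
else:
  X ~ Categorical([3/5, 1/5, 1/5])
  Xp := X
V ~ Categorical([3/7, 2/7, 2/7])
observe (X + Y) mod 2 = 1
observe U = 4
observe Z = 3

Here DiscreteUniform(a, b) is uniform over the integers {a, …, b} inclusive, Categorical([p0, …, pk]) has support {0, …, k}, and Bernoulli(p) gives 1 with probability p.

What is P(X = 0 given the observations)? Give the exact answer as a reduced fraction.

Enumerate traces; 18 have nonzero weight after conditioning:
  (Y=0, U=4, W=0, Z=3, X=1, V=0) weight 2/1225
  (Y=0, U=4, W=0, Z=3, X=1, V=1) weight 4/3675
  (Y=0, U=4, W=0, Z=3, X=1, V=2) weight 4/3675
  (Y=0, U=4, W=1, Z=3, X=1, V=0) weight 1/525
  (Y=0, U=4, W=1, Z=3, X=1, V=1) weight 2/1575
  (Y=0, U=4, W=1, Z=3, X=1, V=2) weight 2/1575
  (Y=1, U=4, W=0, Z=3, X=0, V=0) weight 2/1715
  (Y=1, U=4, W=0, Z=3, X=0, V=1) weight 4/5145
  (Y=1, U=4, W=0, Z=3, X=2, V=0) weight 3/1715
  … 9 more
Group by X:
  weight(X=0) = 13/2205
  weight(X=1) = 13/1575
  weight(X=2) = 13/1470
Total weight = 13/2205 + 13/1575 + 13/1470 = 169/7350
P(X=0 | obs) = 13/2205 / 169/7350 = 10/39
P(X=1 | obs) = 13/1575 / 169/7350 = 14/39
P(X=2 | obs) = 13/1470 / 169/7350 = 5/13

P(X = 0 | obs) = 10/39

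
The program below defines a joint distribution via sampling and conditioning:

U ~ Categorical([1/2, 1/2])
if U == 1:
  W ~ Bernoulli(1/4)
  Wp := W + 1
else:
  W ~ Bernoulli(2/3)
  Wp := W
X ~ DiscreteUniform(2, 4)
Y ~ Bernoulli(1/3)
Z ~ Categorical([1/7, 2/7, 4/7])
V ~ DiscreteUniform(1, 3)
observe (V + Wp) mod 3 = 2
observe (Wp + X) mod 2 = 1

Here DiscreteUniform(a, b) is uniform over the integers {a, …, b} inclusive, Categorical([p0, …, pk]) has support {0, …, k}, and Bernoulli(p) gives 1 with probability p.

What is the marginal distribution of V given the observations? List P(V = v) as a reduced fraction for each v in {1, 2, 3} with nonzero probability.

Enumerate traces; 36 have nonzero weight after conditioning:
  (U=0, W=0, X=3, Y=0, Z=0, V=2) weight 1/567
  (U=0, W=0, X=3, Y=0, Z=1, V=2) weight 2/567
  (U=0, W=0, X=3, Y=0, Z=2, V=2) weight 4/567
  (U=0, W=0, X=3, Y=1, Z=0, V=2) weight 1/1134
  (U=0, W=0, X=3, Y=1, Z=1, V=2) weight 1/567
  (U=0, W=0, X=3, Y=1, Z=2, V=2) weight 2/567
  (U=0, W=1, X=2, Y=0, Z=0, V=1) weight 2/567
  (U=0, W=1, X=2, Y=0, Z=1, V=1) weight 4/567
  (U=1, W=1, X=3, Y=0, Z=0, V=3) weight 1/756
  … 27 more
Group by V:
  weight(V=1) = 17/108
  weight(V=2) = 1/54
  weight(V=3) = 1/72
Total weight = 17/108 + 1/54 + 1/72 = 41/216
P(V=1 | obs) = 17/108 / 41/216 = 34/41
P(V=2 | obs) = 1/54 / 41/216 = 4/41
P(V=3 | obs) = 1/72 / 41/216 = 3/41

P(V=1) = 34/41, P(V=2) = 4/41, P(V=3) = 3/41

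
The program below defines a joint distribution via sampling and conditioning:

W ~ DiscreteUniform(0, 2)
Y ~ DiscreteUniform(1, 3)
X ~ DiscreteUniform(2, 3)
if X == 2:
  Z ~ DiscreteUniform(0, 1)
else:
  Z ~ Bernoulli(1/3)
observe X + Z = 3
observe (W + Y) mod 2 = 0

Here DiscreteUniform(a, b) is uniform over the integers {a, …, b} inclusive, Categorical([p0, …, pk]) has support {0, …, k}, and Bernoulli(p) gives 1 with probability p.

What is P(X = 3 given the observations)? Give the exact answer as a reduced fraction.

P(X = 3 | obs) = 4/7

Enumerate traces; 8 have nonzero weight after conditioning:
  (W=0, Y=2, X=2, Z=1) weight 1/36
  (W=0, Y=2, X=3, Z=0) weight 1/27
  (W=1, Y=1, X=2, Z=1) weight 1/36
  (W=1, Y=1, X=3, Z=0) weight 1/27
  (W=1, Y=3, X=2, Z=1) weight 1/36
  (W=1, Y=3, X=3, Z=0) weight 1/27
  (W=2, Y=2, X=2, Z=1) weight 1/36
  (W=2, Y=2, X=3, Z=0) weight 1/27
Group by X:
  weight(X=2) = 1/9
  weight(X=3) = 4/27
Total weight = 1/9 + 4/27 = 7/27
P(X=2 | obs) = 1/9 / 7/27 = 3/7
P(X=3 | obs) = 4/27 / 7/27 = 4/7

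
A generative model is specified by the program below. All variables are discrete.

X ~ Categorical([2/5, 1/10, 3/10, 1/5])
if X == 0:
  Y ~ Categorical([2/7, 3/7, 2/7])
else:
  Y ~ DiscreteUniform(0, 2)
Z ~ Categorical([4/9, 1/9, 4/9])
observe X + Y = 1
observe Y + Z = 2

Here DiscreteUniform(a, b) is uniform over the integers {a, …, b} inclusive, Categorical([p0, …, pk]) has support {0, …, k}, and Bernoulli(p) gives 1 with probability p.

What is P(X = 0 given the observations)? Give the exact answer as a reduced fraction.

P(X = 0 | obs) = 9/16

Enumerate traces; 2 have nonzero weight after conditioning:
  (X=0, Y=1, Z=1) weight 2/105
  (X=1, Y=0, Z=2) weight 2/135
Group by X:
  weight(X=0) = 2/105
  weight(X=1) = 2/135
Total weight = 2/105 + 2/135 = 32/945
P(X=0 | obs) = 2/105 / 32/945 = 9/16
P(X=1 | obs) = 2/135 / 32/945 = 7/16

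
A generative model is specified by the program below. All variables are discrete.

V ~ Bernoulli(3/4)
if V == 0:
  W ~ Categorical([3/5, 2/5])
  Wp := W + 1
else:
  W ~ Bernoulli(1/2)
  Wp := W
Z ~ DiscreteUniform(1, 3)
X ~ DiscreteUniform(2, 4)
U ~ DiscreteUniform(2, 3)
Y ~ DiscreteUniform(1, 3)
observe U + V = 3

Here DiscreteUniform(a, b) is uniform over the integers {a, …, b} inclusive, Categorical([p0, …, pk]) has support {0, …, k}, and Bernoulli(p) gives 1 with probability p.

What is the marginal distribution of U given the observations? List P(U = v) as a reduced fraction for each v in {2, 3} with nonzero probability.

P(U=2) = 3/4, P(U=3) = 1/4

Enumerate traces; 108 have nonzero weight after conditioning:
  (V=0, W=0, Z=1, X=2, U=3, Y=1) weight 1/360
  (V=0, W=0, Z=1, X=2, U=3, Y=2) weight 1/360
  (V=0, W=0, Z=1, X=2, U=3, Y=3) weight 1/360
  (V=0, W=0, Z=1, X=3, U=3, Y=1) weight 1/360
  (V=0, W=0, Z=1, X=3, U=3, Y=2) weight 1/360
  (V=0, W=0, Z=1, X=3, U=3, Y=3) weight 1/360
  (V=0, W=0, Z=1, X=4, U=3, Y=1) weight 1/360
  (V=0, W=0, Z=1, X=4, U=3, Y=2) weight 1/360
  (V=1, W=0, Z=1, X=2, U=2, Y=1) weight 1/144
  … 99 more
Group by U:
  weight(U=2) = 3/8
  weight(U=3) = 1/8
Total weight = 3/8 + 1/8 = 1/2
P(U=2 | obs) = 3/8 / 1/2 = 3/4
P(U=3 | obs) = 1/8 / 1/2 = 1/4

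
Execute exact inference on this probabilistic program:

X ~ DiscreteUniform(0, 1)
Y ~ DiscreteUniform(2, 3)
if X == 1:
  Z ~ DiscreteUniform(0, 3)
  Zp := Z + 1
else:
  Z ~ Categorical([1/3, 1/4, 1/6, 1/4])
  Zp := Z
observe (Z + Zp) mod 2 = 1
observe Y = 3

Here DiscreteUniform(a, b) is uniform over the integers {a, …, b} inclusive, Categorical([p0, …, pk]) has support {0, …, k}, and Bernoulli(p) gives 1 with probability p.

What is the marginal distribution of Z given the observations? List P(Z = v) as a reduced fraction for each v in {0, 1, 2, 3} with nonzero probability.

P(Z=0) = 1/4, P(Z=1) = 1/4, P(Z=2) = 1/4, P(Z=3) = 1/4

Enumerate traces; 4 have nonzero weight after conditioning:
  (X=1, Y=3, Z=0) weight 1/16
  (X=1, Y=3, Z=1) weight 1/16
  (X=1, Y=3, Z=2) weight 1/16
  (X=1, Y=3, Z=3) weight 1/16
Group by Z:
  weight(Z=0) = 1/16
  weight(Z=1) = 1/16
  weight(Z=2) = 1/16
  weight(Z=3) = 1/16
Total weight = 1/16 + 1/16 + 1/16 + 1/16 = 1/4
P(Z=0 | obs) = 1/16 / 1/4 = 1/4
P(Z=1 | obs) = 1/16 / 1/4 = 1/4
P(Z=2 | obs) = 1/16 / 1/4 = 1/4
P(Z=3 | obs) = 1/16 / 1/4 = 1/4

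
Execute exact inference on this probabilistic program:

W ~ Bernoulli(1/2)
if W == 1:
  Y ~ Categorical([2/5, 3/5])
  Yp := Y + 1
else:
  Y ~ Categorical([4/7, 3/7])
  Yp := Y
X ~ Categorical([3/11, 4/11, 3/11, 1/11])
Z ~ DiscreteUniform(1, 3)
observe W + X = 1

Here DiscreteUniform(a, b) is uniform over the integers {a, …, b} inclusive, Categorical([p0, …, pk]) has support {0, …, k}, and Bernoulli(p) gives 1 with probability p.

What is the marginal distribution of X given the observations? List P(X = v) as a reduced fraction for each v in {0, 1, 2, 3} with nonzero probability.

P(X=0) = 3/7, P(X=1) = 4/7

Enumerate traces; 12 have nonzero weight after conditioning:
  (W=0, Y=0, X=1, Z=1) weight 8/231
  (W=0, Y=0, X=1, Z=2) weight 8/231
  (W=0, Y=0, X=1, Z=3) weight 8/231
  (W=0, Y=1, X=1, Z=1) weight 2/77
  (W=0, Y=1, X=1, Z=2) weight 2/77
  (W=0, Y=1, X=1, Z=3) weight 2/77
  (W=1, Y=0, X=0, Z=1) weight 1/55
  (W=1, Y=0, X=0, Z=2) weight 1/55
  … 4 more
Group by X:
  weight(X=0) = 3/22
  weight(X=1) = 2/11
Total weight = 3/22 + 2/11 = 7/22
P(X=0 | obs) = 3/22 / 7/22 = 3/7
P(X=1 | obs) = 2/11 / 7/22 = 4/7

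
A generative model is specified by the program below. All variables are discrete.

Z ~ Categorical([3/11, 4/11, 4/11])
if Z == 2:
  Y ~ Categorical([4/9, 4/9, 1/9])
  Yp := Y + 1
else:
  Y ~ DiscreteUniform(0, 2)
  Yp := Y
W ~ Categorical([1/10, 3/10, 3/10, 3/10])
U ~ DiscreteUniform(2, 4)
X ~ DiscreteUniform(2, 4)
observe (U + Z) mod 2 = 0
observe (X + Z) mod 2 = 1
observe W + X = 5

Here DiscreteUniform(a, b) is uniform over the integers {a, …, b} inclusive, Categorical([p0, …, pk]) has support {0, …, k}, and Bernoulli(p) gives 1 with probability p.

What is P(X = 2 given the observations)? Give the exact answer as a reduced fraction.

P(X = 2 | obs) = 2/11

Enumerate traces; 18 have nonzero weight after conditioning:
  (Z=0, Y=0, W=2, U=2, X=3) weight 1/330
  (Z=0, Y=0, W=2, U=4, X=3) weight 1/330
  (Z=0, Y=1, W=2, U=2, X=3) weight 1/330
  (Z=0, Y=1, W=2, U=4, X=3) weight 1/330
  (Z=0, Y=2, W=2, U=2, X=3) weight 1/330
  (Z=0, Y=2, W=2, U=4, X=3) weight 1/330
  (Z=1, Y=0, W=1, U=3, X=4) weight 2/495
  (Z=1, Y=0, W=3, U=3, X=2) weight 2/495
  … 10 more
Group by X:
  weight(X=2) = 2/165
  weight(X=3) = 7/165
  weight(X=4) = 2/165
Total weight = 2/165 + 7/165 + 2/165 = 1/15
P(X=2 | obs) = 2/165 / 1/15 = 2/11
P(X=3 | obs) = 7/165 / 1/15 = 7/11
P(X=4 | obs) = 2/165 / 1/15 = 2/11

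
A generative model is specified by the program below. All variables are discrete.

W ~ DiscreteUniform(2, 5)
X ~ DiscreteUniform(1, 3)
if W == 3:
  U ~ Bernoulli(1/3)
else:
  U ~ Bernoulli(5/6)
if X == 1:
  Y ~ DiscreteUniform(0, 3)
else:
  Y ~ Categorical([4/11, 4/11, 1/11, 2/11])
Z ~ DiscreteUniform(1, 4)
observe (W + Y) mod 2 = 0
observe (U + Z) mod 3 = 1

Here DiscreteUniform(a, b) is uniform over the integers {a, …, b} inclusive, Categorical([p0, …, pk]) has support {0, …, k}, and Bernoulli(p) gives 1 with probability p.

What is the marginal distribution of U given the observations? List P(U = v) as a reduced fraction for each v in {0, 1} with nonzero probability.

Enumerate traces; 72 have nonzero weight after conditioning:
  (W=2, X=1, U=0, Y=0, Z=1) weight 1/1152
  (W=2, X=1, U=0, Y=0, Z=4) weight 1/1152
  (W=2, X=1, U=0, Y=2, Z=1) weight 1/1152
  (W=2, X=1, U=0, Y=2, Z=4) weight 1/1152
  (W=2, X=1, U=1, Y=0, Z=3) weight 5/1152
  (W=2, X=1, U=1, Y=2, Z=3) weight 5/1152
  (W=2, X=2, U=0, Y=0, Z=1) weight 1/792
  (W=2, X=2, U=0, Y=0, Z=4) weight 1/792
  … 64 more
Group by U:
  weight(U=0) = 79/1056
  weight(U=1) = 185/2112
Total weight = 79/1056 + 185/2112 = 343/2112
P(U=0 | obs) = 79/1056 / 343/2112 = 158/343
P(U=1 | obs) = 185/2112 / 343/2112 = 185/343

P(U=0) = 158/343, P(U=1) = 185/343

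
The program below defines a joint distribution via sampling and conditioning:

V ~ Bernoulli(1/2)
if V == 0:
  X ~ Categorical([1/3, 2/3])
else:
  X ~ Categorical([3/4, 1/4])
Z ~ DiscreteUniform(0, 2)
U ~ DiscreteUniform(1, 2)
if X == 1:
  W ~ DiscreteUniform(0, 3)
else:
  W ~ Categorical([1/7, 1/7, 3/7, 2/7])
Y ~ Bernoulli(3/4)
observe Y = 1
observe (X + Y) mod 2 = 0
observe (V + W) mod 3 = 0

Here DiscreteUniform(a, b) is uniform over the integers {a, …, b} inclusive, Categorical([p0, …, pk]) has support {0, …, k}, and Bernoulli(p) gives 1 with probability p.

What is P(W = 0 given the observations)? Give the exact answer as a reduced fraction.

Enumerate traces; 18 have nonzero weight after conditioning:
  (V=0, X=1, Z=0, U=1, W=0, Y=1) weight 1/96
  (V=0, X=1, Z=0, U=1, W=3, Y=1) weight 1/96
  (V=0, X=1, Z=0, U=2, W=0, Y=1) weight 1/96
  (V=0, X=1, Z=0, U=2, W=3, Y=1) weight 1/96
  (V=0, X=1, Z=1, U=1, W=0, Y=1) weight 1/96
  (V=0, X=1, Z=1, U=1, W=3, Y=1) weight 1/96
  (V=0, X=1, Z=1, U=2, W=0, Y=1) weight 1/96
  (V=0, X=1, Z=1, U=2, W=3, Y=1) weight 1/96
  (V=1, X=1, Z=0, U=1, W=2, Y=1) weight 1/256
  … 9 more
Group by W:
  weight(W=0) = 1/16
  weight(W=2) = 3/128
  weight(W=3) = 1/16
Total weight = 1/16 + 3/128 + 1/16 = 19/128
P(W=0 | obs) = 1/16 / 19/128 = 8/19
P(W=2 | obs) = 3/128 / 19/128 = 3/19
P(W=3 | obs) = 1/16 / 19/128 = 8/19

P(W = 0 | obs) = 8/19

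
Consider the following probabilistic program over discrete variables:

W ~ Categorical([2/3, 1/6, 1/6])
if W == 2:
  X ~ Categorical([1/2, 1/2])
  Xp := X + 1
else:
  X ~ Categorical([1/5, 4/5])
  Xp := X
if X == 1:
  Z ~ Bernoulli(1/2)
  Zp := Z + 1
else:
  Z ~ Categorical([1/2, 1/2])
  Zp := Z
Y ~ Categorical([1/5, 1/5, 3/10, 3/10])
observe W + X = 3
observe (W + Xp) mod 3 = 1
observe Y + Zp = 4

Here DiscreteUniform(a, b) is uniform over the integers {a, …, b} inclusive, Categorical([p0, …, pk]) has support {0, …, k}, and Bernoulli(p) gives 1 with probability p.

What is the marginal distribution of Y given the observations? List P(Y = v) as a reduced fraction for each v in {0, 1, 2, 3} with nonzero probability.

P(Y=2) = 1/2, P(Y=3) = 1/2

Enumerate traces; 2 have nonzero weight after conditioning:
  (W=2, X=1, Z=0, Y=3) weight 1/80
  (W=2, X=1, Z=1, Y=2) weight 1/80
Group by Y:
  weight(Y=2) = 1/80
  weight(Y=3) = 1/80
Total weight = 1/80 + 1/80 = 1/40
P(Y=2 | obs) = 1/80 / 1/40 = 1/2
P(Y=3 | obs) = 1/80 / 1/40 = 1/2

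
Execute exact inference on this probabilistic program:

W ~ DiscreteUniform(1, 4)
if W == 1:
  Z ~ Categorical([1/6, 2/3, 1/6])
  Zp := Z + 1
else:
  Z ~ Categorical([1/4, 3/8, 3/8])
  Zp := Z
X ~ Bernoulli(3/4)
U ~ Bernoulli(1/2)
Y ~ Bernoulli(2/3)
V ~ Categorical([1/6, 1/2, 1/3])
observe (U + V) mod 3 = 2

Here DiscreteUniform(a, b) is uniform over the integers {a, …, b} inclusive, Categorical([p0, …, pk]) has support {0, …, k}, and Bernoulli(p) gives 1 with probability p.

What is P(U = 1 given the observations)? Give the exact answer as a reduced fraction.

P(U = 1 | obs) = 3/5

Enumerate traces; 96 have nonzero weight after conditioning:
  (W=1, Z=0, X=0, U=0, Y=0, V=2) weight 1/1728
  (W=1, Z=0, X=0, U=0, Y=1, V=2) weight 1/864
  (W=1, Z=0, X=0, U=1, Y=0, V=1) weight 1/1152
  (W=1, Z=0, X=0, U=1, Y=1, V=1) weight 1/576
  (W=1, Z=0, X=1, U=0, Y=0, V=2) weight 1/576
  (W=1, Z=0, X=1, U=0, Y=1, V=2) weight 1/288
  (W=1, Z=0, X=1, U=1, Y=0, V=1) weight 1/384
  (W=1, Z=0, X=1, U=1, Y=1, V=1) weight 1/192
  … 88 more
Group by U:
  weight(U=0) = 1/6
  weight(U=1) = 1/4
Total weight = 1/6 + 1/4 = 5/12
P(U=0 | obs) = 1/6 / 5/12 = 2/5
P(U=1 | obs) = 1/4 / 5/12 = 3/5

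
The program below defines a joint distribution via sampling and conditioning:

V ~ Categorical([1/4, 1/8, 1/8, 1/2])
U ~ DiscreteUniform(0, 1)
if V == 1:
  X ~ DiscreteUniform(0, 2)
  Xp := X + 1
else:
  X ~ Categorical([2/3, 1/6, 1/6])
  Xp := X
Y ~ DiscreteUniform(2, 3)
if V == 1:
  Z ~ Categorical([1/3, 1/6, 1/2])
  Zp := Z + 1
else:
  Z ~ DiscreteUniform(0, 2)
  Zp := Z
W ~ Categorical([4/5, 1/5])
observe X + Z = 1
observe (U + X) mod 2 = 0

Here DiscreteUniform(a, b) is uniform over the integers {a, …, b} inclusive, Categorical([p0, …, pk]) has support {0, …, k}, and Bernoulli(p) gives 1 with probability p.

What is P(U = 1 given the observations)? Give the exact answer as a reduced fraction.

P(U = 1 | obs) = 9/38

Enumerate traces; 32 have nonzero weight after conditioning:
  (V=0, U=0, X=0, Y=2, Z=1, W=0) weight 1/90
  (V=0, U=0, X=0, Y=2, Z=1, W=1) weight 1/360
  (V=0, U=0, X=0, Y=3, Z=1, W=0) weight 1/90
  (V=0, U=0, X=0, Y=3, Z=1, W=1) weight 1/360
  (V=0, U=1, X=1, Y=2, Z=0, W=0) weight 1/360
  (V=0, U=1, X=1, Y=2, Z=0, W=1) weight 1/1440
  (V=0, U=1, X=1, Y=3, Z=0, W=0) weight 1/360
  (V=0, U=1, X=1, Y=3, Z=0, W=1) weight 1/1440
  … 24 more
Group by U:
  weight(U=0) = 29/288
  weight(U=1) = 1/32
Total weight = 29/288 + 1/32 = 19/144
P(U=0 | obs) = 29/288 / 19/144 = 29/38
P(U=1 | obs) = 1/32 / 19/144 = 9/38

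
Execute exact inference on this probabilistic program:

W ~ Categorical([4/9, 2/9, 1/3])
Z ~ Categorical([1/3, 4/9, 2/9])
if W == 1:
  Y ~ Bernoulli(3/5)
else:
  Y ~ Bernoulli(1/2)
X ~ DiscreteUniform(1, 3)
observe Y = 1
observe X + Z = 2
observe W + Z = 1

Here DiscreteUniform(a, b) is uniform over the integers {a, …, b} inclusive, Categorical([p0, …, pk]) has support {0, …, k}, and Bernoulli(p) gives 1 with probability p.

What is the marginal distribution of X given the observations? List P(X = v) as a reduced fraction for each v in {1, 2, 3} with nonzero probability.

Enumerate traces; 2 have nonzero weight after conditioning:
  (W=0, Z=1, Y=1, X=1) weight 8/243
  (W=1, Z=0, Y=1, X=2) weight 2/135
Group by X:
  weight(X=1) = 8/243
  weight(X=2) = 2/135
Total weight = 8/243 + 2/135 = 58/1215
P(X=1 | obs) = 8/243 / 58/1215 = 20/29
P(X=2 | obs) = 2/135 / 58/1215 = 9/29

P(X=1) = 20/29, P(X=2) = 9/29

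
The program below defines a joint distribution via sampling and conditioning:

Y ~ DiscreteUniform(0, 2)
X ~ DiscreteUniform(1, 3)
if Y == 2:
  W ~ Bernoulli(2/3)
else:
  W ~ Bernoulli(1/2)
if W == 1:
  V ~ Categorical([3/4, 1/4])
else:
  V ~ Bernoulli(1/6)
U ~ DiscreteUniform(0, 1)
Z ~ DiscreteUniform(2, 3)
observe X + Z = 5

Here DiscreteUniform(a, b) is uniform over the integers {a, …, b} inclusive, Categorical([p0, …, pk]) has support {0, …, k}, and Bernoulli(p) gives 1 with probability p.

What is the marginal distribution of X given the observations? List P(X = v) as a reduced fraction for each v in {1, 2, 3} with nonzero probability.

P(X=2) = 1/2, P(X=3) = 1/2

Enumerate traces; 48 have nonzero weight after conditioning:
  (Y=0, X=2, W=0, V=0, U=0, Z=3) weight 5/432
  (Y=0, X=2, W=0, V=0, U=1, Z=3) weight 5/432
  (Y=0, X=2, W=0, V=1, U=0, Z=3) weight 1/432
  (Y=0, X=2, W=0, V=1, U=1, Z=3) weight 1/432
  (Y=0, X=2, W=1, V=0, U=0, Z=3) weight 1/96
  (Y=0, X=2, W=1, V=0, U=1, Z=3) weight 1/96
  (Y=0, X=2, W=1, V=1, U=0, Z=3) weight 1/288
  (Y=0, X=2, W=1, V=1, U=1, Z=3) weight 1/288
  (Y=0, X=3, W=0, V=0, U=0, Z=2) weight 5/432
  … 39 more
Group by X:
  weight(X=2) = 1/6
  weight(X=3) = 1/6
Total weight = 1/6 + 1/6 = 1/3
P(X=2 | obs) = 1/6 / 1/3 = 1/2
P(X=3 | obs) = 1/6 / 1/3 = 1/2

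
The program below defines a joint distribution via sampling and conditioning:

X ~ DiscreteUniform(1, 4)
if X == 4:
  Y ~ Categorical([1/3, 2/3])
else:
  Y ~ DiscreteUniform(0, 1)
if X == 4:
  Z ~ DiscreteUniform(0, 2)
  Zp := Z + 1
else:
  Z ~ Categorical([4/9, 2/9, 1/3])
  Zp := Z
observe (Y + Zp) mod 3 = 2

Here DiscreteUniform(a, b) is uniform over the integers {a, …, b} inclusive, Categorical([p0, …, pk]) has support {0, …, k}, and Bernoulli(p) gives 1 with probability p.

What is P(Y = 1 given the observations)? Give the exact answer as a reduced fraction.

Enumerate traces; 8 have nonzero weight after conditioning:
  (X=1, Y=0, Z=2) weight 1/24
  (X=1, Y=1, Z=1) weight 1/36
  (X=2, Y=0, Z=2) weight 1/24
  (X=2, Y=1, Z=1) weight 1/36
  (X=3, Y=0, Z=2) weight 1/24
  (X=3, Y=1, Z=1) weight 1/36
  (X=4, Y=0, Z=1) weight 1/36
  (X=4, Y=1, Z=0) weight 1/18
Group by Y:
  weight(Y=0) = 11/72
  weight(Y=1) = 5/36
Total weight = 11/72 + 5/36 = 7/24
P(Y=0 | obs) = 11/72 / 7/24 = 11/21
P(Y=1 | obs) = 5/36 / 7/24 = 10/21

P(Y = 1 | obs) = 10/21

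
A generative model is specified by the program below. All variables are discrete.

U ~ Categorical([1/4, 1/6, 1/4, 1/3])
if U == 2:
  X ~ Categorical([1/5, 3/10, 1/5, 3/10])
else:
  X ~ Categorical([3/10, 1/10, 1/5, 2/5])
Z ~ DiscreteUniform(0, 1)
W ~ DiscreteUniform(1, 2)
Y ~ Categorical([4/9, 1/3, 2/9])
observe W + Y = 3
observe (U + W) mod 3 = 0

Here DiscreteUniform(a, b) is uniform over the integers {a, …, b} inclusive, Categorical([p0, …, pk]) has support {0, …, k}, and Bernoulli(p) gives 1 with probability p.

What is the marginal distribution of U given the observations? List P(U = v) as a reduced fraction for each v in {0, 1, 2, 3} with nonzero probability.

Enumerate traces; 16 have nonzero weight after conditioning:
  (U=1, X=0, Z=0, W=2, Y=1) weight 1/240
  (U=1, X=0, Z=1, W=2, Y=1) weight 1/240
  (U=1, X=1, Z=0, W=2, Y=1) weight 1/720
  (U=1, X=1, Z=1, W=2, Y=1) weight 1/720
  (U=1, X=2, Z=0, W=2, Y=1) weight 1/360
  (U=1, X=2, Z=1, W=2, Y=1) weight 1/360
  (U=1, X=3, Z=0, W=2, Y=1) weight 1/180
  (U=1, X=3, Z=1, W=2, Y=1) weight 1/180
  (U=2, X=0, Z=0, W=1, Y=2) weight 1/360
  … 7 more
Group by U:
  weight(U=1) = 1/36
  weight(U=2) = 1/36
Total weight = 1/36 + 1/36 = 1/18
P(U=1 | obs) = 1/36 / 1/18 = 1/2
P(U=2 | obs) = 1/36 / 1/18 = 1/2

P(U=1) = 1/2, P(U=2) = 1/2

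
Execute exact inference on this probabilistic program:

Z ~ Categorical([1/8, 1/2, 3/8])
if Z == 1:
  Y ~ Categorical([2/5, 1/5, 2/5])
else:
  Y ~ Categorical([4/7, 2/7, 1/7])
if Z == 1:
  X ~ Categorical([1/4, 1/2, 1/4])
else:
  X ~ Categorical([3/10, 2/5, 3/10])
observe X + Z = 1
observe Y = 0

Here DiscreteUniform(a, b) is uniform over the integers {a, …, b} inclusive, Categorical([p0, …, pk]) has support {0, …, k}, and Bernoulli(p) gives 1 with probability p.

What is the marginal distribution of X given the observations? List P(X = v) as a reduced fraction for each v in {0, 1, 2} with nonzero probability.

Enumerate traces; 2 have nonzero weight after conditioning:
  (Z=0, Y=0, X=1) weight 1/35
  (Z=1, Y=0, X=0) weight 1/20
Group by X:
  weight(X=0) = 1/20
  weight(X=1) = 1/35
Total weight = 1/20 + 1/35 = 11/140
P(X=0 | obs) = 1/20 / 11/140 = 7/11
P(X=1 | obs) = 1/35 / 11/140 = 4/11

P(X=0) = 7/11, P(X=1) = 4/11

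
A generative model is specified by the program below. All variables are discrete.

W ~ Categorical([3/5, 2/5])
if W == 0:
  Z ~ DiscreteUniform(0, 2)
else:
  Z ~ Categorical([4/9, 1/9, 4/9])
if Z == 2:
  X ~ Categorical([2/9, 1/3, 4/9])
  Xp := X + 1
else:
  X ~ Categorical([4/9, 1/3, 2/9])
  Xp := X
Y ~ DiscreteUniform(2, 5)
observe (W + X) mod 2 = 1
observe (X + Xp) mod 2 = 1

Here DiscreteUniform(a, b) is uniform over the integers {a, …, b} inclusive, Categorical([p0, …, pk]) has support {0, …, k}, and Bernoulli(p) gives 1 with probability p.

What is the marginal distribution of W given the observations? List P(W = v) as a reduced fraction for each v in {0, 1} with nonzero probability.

P(W=0) = 9/25, P(W=1) = 16/25

Enumerate traces; 12 have nonzero weight after conditioning:
  (W=0, Z=2, X=1, Y=2) weight 1/60
  (W=0, Z=2, X=1, Y=3) weight 1/60
  (W=0, Z=2, X=1, Y=4) weight 1/60
  (W=0, Z=2, X=1, Y=5) weight 1/60
  (W=1, Z=2, X=0, Y=2) weight 4/405
  (W=1, Z=2, X=0, Y=3) weight 4/405
  (W=1, Z=2, X=0, Y=4) weight 4/405
  (W=1, Z=2, X=0, Y=5) weight 4/405
  … 4 more
Group by W:
  weight(W=0) = 1/15
  weight(W=1) = 16/135
Total weight = 1/15 + 16/135 = 5/27
P(W=0 | obs) = 1/15 / 5/27 = 9/25
P(W=1 | obs) = 16/135 / 5/27 = 16/25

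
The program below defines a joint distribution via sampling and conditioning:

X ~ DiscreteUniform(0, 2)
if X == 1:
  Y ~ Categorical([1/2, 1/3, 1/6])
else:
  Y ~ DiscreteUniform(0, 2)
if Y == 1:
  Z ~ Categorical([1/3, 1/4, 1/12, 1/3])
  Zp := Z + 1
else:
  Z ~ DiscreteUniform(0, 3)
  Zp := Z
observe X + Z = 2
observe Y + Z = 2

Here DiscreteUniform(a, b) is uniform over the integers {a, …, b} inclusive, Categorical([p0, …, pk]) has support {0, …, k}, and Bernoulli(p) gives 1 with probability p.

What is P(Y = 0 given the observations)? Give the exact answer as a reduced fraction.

Enumerate traces; 3 have nonzero weight after conditioning:
  (X=0, Y=0, Z=2) weight 1/36
  (X=1, Y=1, Z=1) weight 1/36
  (X=2, Y=2, Z=0) weight 1/36
Group by Y:
  weight(Y=0) = 1/36
  weight(Y=1) = 1/36
  weight(Y=2) = 1/36
Total weight = 1/36 + 1/36 + 1/36 = 1/12
P(Y=0 | obs) = 1/36 / 1/12 = 1/3
P(Y=1 | obs) = 1/36 / 1/12 = 1/3
P(Y=2 | obs) = 1/36 / 1/12 = 1/3

P(Y = 0 | obs) = 1/3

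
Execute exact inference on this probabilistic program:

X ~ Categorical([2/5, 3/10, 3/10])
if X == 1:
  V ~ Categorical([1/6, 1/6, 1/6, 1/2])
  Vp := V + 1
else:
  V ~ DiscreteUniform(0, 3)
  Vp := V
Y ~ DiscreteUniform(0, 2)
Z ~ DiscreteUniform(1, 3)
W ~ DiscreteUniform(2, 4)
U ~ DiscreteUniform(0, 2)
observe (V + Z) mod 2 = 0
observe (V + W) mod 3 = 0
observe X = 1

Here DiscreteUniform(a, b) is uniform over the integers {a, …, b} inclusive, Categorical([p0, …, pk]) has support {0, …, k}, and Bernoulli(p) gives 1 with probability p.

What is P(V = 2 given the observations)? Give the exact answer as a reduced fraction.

Enumerate traces; 54 have nonzero weight after conditioning:
  (X=1, V=0, Y=0, Z=2, W=3, U=0) weight 1/1620
  (X=1, V=0, Y=0, Z=2, W=3, U=1) weight 1/1620
  (X=1, V=0, Y=0, Z=2, W=3, U=2) weight 1/1620
  (X=1, V=0, Y=1, Z=2, W=3, U=0) weight 1/1620
  (X=1, V=0, Y=1, Z=2, W=3, U=1) weight 1/1620
  (X=1, V=0, Y=1, Z=2, W=3, U=2) weight 1/1620
  (X=1, V=0, Y=2, Z=2, W=3, U=0) weight 1/1620
  (X=1, V=0, Y=2, Z=2, W=3, U=1) weight 1/1620
  (X=1, V=1, Y=0, Z=1, W=2, U=0) weight 1/1620
  (X=1, V=2, Y=0, Z=2, W=4, U=0) weight 1/1620
  … 44 more
Group by V:
  weight(V=0) = 1/180
  weight(V=1) = 1/90
  weight(V=2) = 1/180
  weight(V=3) = 1/30
Total weight = 1/180 + 1/90 + 1/180 + 1/30 = 1/18
P(V=0 | obs) = 1/180 / 1/18 = 1/10
P(V=1 | obs) = 1/90 / 1/18 = 1/5
P(V=2 | obs) = 1/180 / 1/18 = 1/10
P(V=3 | obs) = 1/30 / 1/18 = 3/5

P(V = 2 | obs) = 1/10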